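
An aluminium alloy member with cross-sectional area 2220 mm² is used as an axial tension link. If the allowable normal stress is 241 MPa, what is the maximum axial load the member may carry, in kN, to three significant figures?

535 kN

P_max = σ_allow · A = 241 · 2220 = 535000 N = 535 kN.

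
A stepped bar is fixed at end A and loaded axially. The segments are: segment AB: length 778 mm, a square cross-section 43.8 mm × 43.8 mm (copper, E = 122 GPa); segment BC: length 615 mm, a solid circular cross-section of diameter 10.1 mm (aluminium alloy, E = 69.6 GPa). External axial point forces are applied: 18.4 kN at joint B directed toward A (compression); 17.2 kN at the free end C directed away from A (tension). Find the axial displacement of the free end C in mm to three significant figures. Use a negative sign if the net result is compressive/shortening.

Internal axial forces (sectioning from the free end, tension +): N_BC = 17.2 kN, N_AB = -1.2 kN.
A_AB = 1918 mm².
A_BC = 80.12 mm².
δ_AB = -1200·778/(1918·122000) = -0.003989 mm
δ_BC = 17200·615/(80.12·69600) = 1.897 mm
δ = Σδ_i = 1.893 mm.

1.89 mm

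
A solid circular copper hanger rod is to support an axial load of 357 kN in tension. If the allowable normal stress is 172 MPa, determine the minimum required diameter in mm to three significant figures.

Required area A ≥ P/σ_allow = 357000/172 = 2076 mm².
For a solid circular section, d ≥ √(4A/π) = 51.41 mm.

51.4 mm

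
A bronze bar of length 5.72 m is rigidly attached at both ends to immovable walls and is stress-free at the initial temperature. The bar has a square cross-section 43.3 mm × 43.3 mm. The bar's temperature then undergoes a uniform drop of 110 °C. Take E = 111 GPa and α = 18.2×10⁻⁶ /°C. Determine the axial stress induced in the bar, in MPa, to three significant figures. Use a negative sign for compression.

222 MPa

Free thermal expansion αLΔT = 18.2e-6 · 5720 · -110 = -11.45 mm.
The walls impose strain ε = −(-11.45)/5720 = 2.0020e-03; σ = Eε = 111000 · 2.0020e-03 = 222.2 MPa.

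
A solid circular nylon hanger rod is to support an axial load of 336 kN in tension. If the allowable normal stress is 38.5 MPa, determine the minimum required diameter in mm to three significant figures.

Required area A ≥ P/σ_allow = 336000/38.5 = 8727 mm².
For a solid circular section, d ≥ √(4A/π) = 105.4 mm.

105 mm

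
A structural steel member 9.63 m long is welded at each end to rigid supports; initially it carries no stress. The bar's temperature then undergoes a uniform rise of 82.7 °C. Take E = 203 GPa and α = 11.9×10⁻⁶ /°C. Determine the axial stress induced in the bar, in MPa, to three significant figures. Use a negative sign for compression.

-200 MPa

Free thermal expansion αLΔT = 11.9e-6 · 9630 · 82.7 = 9.477 mm.
The walls impose strain ε = −(9.477)/9630 = -9.8413e-04; σ = Eε = 203000 · -9.8413e-04 = -199.8 MPa.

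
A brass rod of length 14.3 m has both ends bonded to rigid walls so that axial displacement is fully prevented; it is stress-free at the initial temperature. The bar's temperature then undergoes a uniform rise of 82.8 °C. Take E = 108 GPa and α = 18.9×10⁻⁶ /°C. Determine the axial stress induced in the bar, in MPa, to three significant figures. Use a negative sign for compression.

Free thermal expansion αLΔT = 18.9e-6 · 14300 · 82.8 = 22.38 mm.
The walls impose strain ε = −(22.38)/14300 = -1.5649e-03; σ = Eε = 108000 · -1.5649e-03 = -169 MPa.

-169 MPa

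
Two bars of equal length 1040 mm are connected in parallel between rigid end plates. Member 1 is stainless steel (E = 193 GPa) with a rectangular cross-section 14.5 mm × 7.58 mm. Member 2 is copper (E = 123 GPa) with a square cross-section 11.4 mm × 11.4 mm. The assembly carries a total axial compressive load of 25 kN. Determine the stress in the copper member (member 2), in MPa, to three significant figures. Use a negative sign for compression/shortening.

A_1 = 109.9 mm².
A_2 = 130 mm².
Equal strain + equilibrium ⇒ each member carries load in proportion to AE: A₁E₁ = 21210000 N, A₂E₂ = 15990000 N, ΣAE = 37200000 N.
σ₂ = P·E₂/ΣAE = -25000·123000/37200000 = -82.67 MPa.

-82.7 MPa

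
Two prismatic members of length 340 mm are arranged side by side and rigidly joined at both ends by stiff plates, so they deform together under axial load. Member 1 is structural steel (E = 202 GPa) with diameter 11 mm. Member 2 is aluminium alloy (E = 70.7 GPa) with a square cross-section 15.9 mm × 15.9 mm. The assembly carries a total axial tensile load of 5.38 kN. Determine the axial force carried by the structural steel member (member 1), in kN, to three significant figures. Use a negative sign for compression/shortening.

2.79 kN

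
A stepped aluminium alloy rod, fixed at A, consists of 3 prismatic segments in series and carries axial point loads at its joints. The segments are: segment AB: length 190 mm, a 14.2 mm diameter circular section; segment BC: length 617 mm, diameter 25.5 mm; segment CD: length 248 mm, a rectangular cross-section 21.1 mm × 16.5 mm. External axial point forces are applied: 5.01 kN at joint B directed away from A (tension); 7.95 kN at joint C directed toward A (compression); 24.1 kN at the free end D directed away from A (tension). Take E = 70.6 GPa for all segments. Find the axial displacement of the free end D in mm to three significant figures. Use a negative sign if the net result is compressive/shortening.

Internal axial forces (sectioning from the free end, tension +): N_CD = 24.1 kN, N_BC = 16.15 kN, N_AB = 21.16 kN.
A_AB = 158.4 mm².
A_BC = 510.7 mm².
A_CD = 348.2 mm².
δ_AB = 21160·190/(158.4·70600) = 0.3596 mm
δ_BC = 16150·617/(510.7·70600) = 0.2764 mm
δ_CD = 24100·248/(348.2·70600) = 0.2432 mm
δ = Σδ_i = 0.8791 mm.

0.879 mm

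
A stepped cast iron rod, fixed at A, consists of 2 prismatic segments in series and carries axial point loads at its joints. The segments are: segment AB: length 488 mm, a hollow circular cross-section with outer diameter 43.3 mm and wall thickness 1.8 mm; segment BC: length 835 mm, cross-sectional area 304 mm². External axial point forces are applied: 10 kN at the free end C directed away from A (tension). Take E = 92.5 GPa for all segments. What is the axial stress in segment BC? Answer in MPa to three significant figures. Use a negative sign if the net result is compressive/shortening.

32.9 MPa

Internal axial forces (sectioning from the free end, tension +): N_BC = 10 kN, N_AB = 10 kN.
σ_BC = N_BC/A_BC = 10000/304 = 32.89 MPa.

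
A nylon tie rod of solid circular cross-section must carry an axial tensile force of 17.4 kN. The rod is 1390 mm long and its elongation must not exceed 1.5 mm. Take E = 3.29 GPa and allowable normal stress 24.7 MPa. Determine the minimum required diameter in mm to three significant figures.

79.0 mm

Required area A ≥ P/σ_allow = 17400/24.7 = 704.5 mm².
For a solid circular section, d ≥ √(4A/π) = 29.95 mm.
Elongation limit: A ≥ PL/(Eδ_allow) = 17400·1390/(3290·1.5) = 4901 mm² ⇒ d ≥ 78.99 mm.
The elongation limit governs.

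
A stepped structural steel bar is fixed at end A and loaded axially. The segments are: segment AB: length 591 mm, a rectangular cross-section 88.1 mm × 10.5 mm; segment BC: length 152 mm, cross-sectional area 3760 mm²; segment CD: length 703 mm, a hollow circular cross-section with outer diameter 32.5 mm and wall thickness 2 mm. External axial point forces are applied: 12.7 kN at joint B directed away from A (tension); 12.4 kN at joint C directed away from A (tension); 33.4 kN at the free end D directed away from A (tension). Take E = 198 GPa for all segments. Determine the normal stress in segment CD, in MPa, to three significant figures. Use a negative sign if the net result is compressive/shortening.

174 MPa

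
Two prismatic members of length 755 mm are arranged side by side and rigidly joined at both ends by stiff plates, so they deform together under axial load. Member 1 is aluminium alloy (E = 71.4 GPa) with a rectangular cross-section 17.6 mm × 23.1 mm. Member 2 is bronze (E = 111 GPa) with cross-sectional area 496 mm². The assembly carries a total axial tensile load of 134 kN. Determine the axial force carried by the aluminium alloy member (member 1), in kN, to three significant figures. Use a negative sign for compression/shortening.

A_1 = 406.6 mm².
Equal strain + equilibrium ⇒ each member carries load in proportion to AE: A₁E₁ = 29030000 N, A₂E₂ = 55060000 N, ΣAE = 84080000 N.
F₁ = P·A₁E₁/ΣAE = 134000·29030000/84080000 = 46260 N.

46.3 kN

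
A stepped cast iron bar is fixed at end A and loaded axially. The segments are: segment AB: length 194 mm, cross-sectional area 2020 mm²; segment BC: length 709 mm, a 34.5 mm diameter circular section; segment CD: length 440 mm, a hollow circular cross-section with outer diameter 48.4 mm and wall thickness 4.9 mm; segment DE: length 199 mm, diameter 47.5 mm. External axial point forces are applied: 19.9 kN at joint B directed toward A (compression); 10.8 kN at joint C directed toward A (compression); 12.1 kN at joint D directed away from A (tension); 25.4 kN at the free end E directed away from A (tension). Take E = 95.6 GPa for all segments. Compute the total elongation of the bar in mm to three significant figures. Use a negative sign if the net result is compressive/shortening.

Internal axial forces (sectioning from the free end, tension +): N_DE = 25.4 kN, N_CD = 37.5 kN, N_BC = 26.7 kN, N_AB = 6.8 kN.
A_BC = 934.8 mm².
A_CD = 669.6 mm².
A_DE = 1772 mm².
δ_AB = 6800·194/(2020·95600) = 0.006831 mm
δ_BC = 26700·709/(934.8·95600) = 0.2118 mm
δ_CD = 37500·440/(669.6·95600) = 0.2577 mm
δ_DE = 25400·199/(1772·95600) = 0.02984 mm
δ = Σδ_i = 0.5062 mm.

0.506 mm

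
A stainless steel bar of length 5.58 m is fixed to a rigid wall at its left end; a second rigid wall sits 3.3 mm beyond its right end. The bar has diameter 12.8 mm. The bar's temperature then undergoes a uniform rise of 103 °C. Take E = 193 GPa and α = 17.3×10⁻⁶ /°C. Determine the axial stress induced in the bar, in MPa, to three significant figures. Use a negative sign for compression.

-230 MPa

Free thermal expansion αLΔT = 17.3e-6 · 5580 · 103 = 9.943 mm.
The walls engage after the gap closes; constrained expansion = 9.943 − 3.3 = 6.643 mm.
The walls impose strain ε = −(6.643)/5580 = -1.1905e-03; σ = Eε = 193000 · -1.1905e-03 = -229.8 MPa.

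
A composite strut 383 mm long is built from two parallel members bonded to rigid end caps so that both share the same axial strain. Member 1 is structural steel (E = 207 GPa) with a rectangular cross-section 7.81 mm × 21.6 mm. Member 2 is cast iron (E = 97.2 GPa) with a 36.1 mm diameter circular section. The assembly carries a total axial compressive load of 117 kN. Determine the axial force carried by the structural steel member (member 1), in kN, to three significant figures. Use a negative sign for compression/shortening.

-30.4 kN

A_1 = 168.7 mm².
A_2 = 1024 mm².
Equal strain + equilibrium ⇒ each member carries load in proportion to AE: A₁E₁ = 34920000 N, A₂E₂ = 99490000 N, ΣAE = 134400000 N.
F₁ = P·A₁E₁/ΣAE = -117000·34920000/134400000 = -30400 N.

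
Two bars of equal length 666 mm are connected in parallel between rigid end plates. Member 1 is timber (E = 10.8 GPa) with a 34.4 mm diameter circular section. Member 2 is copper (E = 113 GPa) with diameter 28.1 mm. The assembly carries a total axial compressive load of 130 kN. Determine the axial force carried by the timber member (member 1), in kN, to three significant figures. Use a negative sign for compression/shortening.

-16.3 kN

A_1 = 929.4 mm².
A_2 = 620.2 mm².
Equal strain + equilibrium ⇒ each member carries load in proportion to AE: A₁E₁ = 10040000 N, A₂E₂ = 70080000 N, ΣAE = 80120000 N.
F₁ = P·A₁E₁/ΣAE = -130000·10040000/80120000 = -16290 N.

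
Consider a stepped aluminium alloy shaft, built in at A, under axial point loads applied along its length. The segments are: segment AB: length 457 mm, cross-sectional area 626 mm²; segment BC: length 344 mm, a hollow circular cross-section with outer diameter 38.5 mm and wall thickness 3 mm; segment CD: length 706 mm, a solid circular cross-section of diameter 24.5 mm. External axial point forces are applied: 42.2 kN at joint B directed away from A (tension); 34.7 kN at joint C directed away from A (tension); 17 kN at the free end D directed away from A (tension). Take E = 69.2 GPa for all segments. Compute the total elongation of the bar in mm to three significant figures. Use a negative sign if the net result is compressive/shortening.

2.13 mm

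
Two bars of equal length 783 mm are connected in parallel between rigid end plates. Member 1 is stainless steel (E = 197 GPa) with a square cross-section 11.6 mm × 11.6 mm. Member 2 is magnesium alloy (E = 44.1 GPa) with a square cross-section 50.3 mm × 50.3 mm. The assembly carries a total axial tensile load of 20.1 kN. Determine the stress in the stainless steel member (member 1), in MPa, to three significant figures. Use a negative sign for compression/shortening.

A_1 = 134.6 mm².
A_2 = 2530 mm².
Equal strain + equilibrium ⇒ each member carries load in proportion to AE: A₁E₁ = 26510000 N, A₂E₂ = 111600000 N, ΣAE = 138100000 N.
σ₁ = P·E₁/ΣAE = 20100·197000/138100000 = 28.68 MPa.

28.7 MPa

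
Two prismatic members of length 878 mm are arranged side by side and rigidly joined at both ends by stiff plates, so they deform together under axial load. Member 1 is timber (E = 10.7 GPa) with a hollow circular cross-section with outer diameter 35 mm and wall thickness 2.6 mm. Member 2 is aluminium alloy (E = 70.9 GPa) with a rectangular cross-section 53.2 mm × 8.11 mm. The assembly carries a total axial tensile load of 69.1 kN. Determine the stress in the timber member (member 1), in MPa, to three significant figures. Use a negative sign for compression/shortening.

A_1 = 264.6 mm².
A_2 = 431.5 mm².
Equal strain + equilibrium ⇒ each member carries load in proportion to AE: A₁E₁ = 2832000 N, A₂E₂ = 30590000 N, ΣAE = 33420000 N.
σ₁ = P·E₁/ΣAE = 69100·10700/33420000 = 22.12 MPa.

22.1 MPa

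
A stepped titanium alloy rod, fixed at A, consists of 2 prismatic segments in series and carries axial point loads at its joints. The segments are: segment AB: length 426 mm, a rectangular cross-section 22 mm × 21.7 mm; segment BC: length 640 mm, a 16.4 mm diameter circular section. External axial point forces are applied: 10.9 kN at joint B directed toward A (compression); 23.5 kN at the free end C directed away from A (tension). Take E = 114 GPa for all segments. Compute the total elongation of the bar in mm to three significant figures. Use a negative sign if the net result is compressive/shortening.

Internal axial forces (sectioning from the free end, tension +): N_BC = 23.5 kN, N_AB = 12.6 kN.
A_AB = 477.4 mm².
A_BC = 211.2 mm².
δ_AB = 12600·426/(477.4·114000) = 0.09863 mm
δ_BC = 23500·640/(211.2·114000) = 0.6245 mm
δ = Σδ_i = 0.7232 mm.

0.723 mm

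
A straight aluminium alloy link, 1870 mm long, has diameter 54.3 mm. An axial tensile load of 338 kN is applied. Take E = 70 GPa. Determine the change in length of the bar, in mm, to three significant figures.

A = 2316 mm².
δ_mech = NL/(AE) = 338000·1870/(2316·70000) = 3.899 mm.

3.90 mm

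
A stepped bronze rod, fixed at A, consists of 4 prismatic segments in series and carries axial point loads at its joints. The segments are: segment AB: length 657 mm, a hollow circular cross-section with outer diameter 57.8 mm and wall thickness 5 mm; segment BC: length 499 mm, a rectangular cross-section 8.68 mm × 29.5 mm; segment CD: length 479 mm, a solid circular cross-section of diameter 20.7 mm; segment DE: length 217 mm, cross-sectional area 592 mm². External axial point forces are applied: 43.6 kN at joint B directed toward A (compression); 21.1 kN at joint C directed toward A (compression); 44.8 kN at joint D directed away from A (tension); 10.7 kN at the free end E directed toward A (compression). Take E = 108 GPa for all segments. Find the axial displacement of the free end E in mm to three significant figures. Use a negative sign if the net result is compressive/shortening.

0.423 mm

Internal axial forces (sectioning from the free end, tension +): N_DE = -10.7 kN, N_CD = 34.1 kN, N_BC = 13 kN, N_AB = -30.6 kN.
A_AB = 829.4 mm².
A_BC = 256.1 mm².
A_CD = 336.5 mm².
δ_AB = -30600·657/(829.4·108000) = -0.2244 mm
δ_BC = 13000·499/(256.1·108000) = 0.2346 mm
δ_CD = 34100·479/(336.5·108000) = 0.4494 mm
δ_DE = -10700·217/(592·108000) = -0.03632 mm
δ = Σδ_i = 0.4232 mm.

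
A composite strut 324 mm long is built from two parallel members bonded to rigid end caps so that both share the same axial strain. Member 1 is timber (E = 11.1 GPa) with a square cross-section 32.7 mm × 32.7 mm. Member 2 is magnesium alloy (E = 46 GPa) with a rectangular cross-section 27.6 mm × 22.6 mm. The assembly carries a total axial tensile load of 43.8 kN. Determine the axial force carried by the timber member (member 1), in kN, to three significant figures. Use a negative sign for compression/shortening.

12.8 kN

A_1 = 1069 mm².
A_2 = 623.8 mm².
Equal strain + equilibrium ⇒ each member carries load in proportion to AE: A₁E₁ = 11870000 N, A₂E₂ = 28690000 N, ΣAE = 40560000 N.
F₁ = P·A₁E₁/ΣAE = 43800·11870000/40560000 = 12820 N.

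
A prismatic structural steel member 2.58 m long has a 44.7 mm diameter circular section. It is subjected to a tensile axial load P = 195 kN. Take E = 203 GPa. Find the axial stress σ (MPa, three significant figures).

A = 1569 mm².
σ = N/A = 195000/1569 = 124.3 MPa.

124 MPa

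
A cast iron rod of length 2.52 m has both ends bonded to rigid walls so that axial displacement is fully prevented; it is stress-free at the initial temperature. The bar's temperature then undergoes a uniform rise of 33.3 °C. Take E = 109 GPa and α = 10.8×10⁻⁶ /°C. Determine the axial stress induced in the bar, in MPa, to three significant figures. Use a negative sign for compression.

-39.2 MPa

Free thermal expansion αLΔT = 10.8e-6 · 2520 · 33.3 = 0.9063 mm.
The walls impose strain ε = −(0.9063)/2520 = -3.5964e-04; σ = Eε = 109000 · -3.5964e-04 = -39.2 MPa.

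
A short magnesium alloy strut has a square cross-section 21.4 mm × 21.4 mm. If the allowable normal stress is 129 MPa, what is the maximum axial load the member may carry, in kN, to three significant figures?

59.1 kN

A = 458 mm².
P_max = σ_allow · A = 129 · 458 = 59080 N = 59.08 kN.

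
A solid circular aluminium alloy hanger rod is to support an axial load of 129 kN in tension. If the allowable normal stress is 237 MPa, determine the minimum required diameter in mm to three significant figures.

Required area A ≥ P/σ_allow = 129000/237 = 544.3 mm².
For a solid circular section, d ≥ √(4A/π) = 26.33 mm.

26.3 mm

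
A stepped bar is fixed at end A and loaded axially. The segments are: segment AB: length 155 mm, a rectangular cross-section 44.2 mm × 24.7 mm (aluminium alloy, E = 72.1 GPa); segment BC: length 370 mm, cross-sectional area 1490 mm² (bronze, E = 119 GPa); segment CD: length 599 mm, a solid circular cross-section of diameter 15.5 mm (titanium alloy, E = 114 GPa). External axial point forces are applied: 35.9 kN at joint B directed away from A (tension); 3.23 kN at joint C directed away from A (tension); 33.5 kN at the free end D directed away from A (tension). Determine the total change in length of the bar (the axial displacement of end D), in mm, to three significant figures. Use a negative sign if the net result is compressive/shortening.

1.15 mm

Internal axial forces (sectioning from the free end, tension +): N_CD = 33.5 kN, N_BC = 36.73 kN, N_AB = 72.63 kN.
A_AB = 1092 mm².
A_CD = 188.7 mm².
δ_AB = 72630·155/(1092·72100) = 0.143 mm
δ_BC = 36730·370/(1490·119000) = 0.07665 mm
δ_CD = 33500·599/(188.7·114000) = 0.9329 mm
δ = Σδ_i = 1.153 mm.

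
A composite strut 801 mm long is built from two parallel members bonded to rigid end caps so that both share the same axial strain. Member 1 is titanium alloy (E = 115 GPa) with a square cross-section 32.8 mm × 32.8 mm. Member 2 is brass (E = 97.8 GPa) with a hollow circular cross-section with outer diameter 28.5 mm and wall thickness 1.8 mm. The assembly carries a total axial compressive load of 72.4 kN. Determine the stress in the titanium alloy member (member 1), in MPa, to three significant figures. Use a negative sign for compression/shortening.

-60.1 MPa

A_1 = 1076 mm².
A_2 = 151 mm².
Equal strain + equilibrium ⇒ each member carries load in proportion to AE: A₁E₁ = 123700000 N, A₂E₂ = 14770000 N, ΣAE = 138500000 N.
σ₁ = P·E₁/ΣAE = -72400·115000/138500000 = -60.12 MPa.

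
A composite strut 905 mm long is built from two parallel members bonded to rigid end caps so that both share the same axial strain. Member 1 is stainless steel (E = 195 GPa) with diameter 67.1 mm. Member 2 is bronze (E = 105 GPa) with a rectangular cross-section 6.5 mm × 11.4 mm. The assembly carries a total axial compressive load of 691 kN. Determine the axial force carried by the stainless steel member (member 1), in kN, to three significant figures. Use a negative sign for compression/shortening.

-683 kN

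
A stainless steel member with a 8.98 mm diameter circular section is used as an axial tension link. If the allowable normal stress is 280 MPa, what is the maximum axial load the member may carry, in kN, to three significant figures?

17.7 kN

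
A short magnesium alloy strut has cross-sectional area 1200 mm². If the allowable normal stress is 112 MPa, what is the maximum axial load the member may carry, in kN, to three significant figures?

134 kN

P_max = σ_allow · A = 112 · 1200 = 134400 N = 134.4 kN.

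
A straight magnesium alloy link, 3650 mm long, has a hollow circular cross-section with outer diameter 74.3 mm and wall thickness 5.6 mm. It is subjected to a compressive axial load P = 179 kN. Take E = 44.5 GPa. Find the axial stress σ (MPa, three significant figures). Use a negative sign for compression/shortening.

A = 1209 mm².
σ = N/A = -179000/1209 = -148.1 MPa.

-148 MPa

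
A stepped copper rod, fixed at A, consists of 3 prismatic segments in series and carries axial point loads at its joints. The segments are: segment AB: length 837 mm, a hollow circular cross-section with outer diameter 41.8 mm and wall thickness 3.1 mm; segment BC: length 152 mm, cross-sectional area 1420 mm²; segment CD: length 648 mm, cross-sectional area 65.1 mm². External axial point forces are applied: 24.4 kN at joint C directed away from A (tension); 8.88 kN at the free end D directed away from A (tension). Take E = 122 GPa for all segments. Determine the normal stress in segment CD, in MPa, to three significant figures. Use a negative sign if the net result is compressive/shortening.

Internal axial forces (sectioning from the free end, tension +): N_CD = 8.88 kN, N_BC = 33.28 kN, N_AB = 33.28 kN.
σ_CD = N_CD/A_CD = 8880/65.1 = 136.4 MPa.

136 MPa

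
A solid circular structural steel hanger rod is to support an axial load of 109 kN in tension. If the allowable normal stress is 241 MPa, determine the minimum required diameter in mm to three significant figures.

Required area A ≥ P/σ_allow = 109000/241 = 452.3 mm².
For a solid circular section, d ≥ √(4A/π) = 24 mm.

24.0 mm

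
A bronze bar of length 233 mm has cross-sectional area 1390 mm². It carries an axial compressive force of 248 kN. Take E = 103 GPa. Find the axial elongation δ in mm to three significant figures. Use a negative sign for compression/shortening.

-0.404 mm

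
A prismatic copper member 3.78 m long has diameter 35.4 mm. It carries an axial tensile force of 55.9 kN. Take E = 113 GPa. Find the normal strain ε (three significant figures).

A = 984.2 mm².
σ = N/A = 56.8 MPa; ε = σ/E = 56.8/113000 = 5.026e-04.

5.03e-04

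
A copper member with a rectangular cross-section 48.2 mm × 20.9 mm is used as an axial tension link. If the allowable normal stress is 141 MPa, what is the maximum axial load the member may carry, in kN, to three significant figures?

A = 1007 mm².
P_max = σ_allow · A = 141 · 1007 = 142000 N = 142 kN.

142 kN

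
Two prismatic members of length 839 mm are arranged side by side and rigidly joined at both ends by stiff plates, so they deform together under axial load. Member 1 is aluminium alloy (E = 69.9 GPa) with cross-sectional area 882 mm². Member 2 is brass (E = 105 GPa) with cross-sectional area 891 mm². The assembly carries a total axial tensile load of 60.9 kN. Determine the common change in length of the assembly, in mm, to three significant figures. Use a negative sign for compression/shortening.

Equal strain + equilibrium ⇒ each member carries load in proportion to AE: A₁E₁ = 61650000 N, A₂E₂ = 93560000 N, ΣAE = 155200000 N.
δ = PL/ΣAE = 60900·839/155200000 = 0.3292 mm.

0.329 mm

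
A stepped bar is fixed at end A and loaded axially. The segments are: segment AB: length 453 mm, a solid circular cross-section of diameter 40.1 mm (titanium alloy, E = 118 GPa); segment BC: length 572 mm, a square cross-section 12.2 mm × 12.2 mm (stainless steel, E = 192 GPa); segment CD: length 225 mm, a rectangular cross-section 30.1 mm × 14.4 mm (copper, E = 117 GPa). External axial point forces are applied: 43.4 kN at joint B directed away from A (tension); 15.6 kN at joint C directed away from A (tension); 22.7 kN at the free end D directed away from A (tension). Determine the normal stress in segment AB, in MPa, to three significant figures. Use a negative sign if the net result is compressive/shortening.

64.7 MPa

Internal axial forces (sectioning from the free end, tension +): N_CD = 22.7 kN, N_BC = 38.3 kN, N_AB = 81.7 kN.
A_AB = 1263 mm².
σ_AB = N_AB/A_AB = 81700/1263 = 64.69 MPa.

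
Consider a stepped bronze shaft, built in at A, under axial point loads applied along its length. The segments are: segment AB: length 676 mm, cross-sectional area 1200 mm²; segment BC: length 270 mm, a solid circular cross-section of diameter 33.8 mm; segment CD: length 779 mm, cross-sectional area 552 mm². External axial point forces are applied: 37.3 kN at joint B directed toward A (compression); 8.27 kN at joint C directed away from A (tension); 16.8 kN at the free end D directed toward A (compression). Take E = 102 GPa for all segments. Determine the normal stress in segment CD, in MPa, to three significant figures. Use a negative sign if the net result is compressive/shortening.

-30.4 MPa

Internal axial forces (sectioning from the free end, tension +): N_CD = -16.8 kN, N_BC = -8.53 kN, N_AB = -45.83 kN.
σ_CD = N_CD/A_CD = -16800/552 = -30.43 MPa.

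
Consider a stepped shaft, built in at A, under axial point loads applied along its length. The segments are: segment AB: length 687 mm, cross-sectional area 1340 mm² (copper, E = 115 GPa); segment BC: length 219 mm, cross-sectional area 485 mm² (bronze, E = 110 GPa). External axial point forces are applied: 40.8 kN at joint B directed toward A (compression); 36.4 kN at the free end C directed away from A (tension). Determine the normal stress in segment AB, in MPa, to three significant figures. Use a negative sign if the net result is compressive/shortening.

-3.28 MPa

Internal axial forces (sectioning from the free end, tension +): N_BC = 36.4 kN, N_AB = -4.4 kN.
σ_AB = N_AB/A_AB = -4400/1340 = -3.284 MPa.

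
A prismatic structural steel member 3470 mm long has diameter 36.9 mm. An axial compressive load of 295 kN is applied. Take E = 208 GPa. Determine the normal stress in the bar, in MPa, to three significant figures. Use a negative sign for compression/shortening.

-276 MPa

A = 1069 mm².
σ = N/A = -295000/1069 = -275.9 MPa.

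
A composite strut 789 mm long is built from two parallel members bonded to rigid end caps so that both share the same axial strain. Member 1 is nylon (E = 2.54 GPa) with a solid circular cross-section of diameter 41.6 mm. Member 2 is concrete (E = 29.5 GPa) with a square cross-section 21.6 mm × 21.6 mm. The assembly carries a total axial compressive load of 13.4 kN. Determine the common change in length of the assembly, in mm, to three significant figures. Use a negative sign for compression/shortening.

A_1 = 1359 mm².
A_2 = 466.6 mm².
Equal strain + equilibrium ⇒ each member carries load in proportion to AE: A₁E₁ = 3452000 N, A₂E₂ = 13760000 N, ΣAE = 17220000 N.
δ = PL/ΣAE = -13400·789/17220000 = -0.6141 mm.

-0.614 mm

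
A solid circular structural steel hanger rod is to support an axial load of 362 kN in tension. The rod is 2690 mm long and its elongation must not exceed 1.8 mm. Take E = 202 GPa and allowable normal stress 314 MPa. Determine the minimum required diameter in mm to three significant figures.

Required area A ≥ P/σ_allow = 362000/314 = 1153 mm².
For a solid circular section, d ≥ √(4A/π) = 38.31 mm.
Elongation limit: A ≥ PL/(Eδ_allow) = 362000·2690/(202000·1.8) = 2678 mm² ⇒ d ≥ 58.39 mm.
The elongation limit governs.

58.4 mm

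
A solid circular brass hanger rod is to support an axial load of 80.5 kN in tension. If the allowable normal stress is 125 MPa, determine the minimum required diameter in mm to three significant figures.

28.6 mm

Required area A ≥ P/σ_allow = 80500/125 = 644 mm².
For a solid circular section, d ≥ √(4A/π) = 28.64 mm.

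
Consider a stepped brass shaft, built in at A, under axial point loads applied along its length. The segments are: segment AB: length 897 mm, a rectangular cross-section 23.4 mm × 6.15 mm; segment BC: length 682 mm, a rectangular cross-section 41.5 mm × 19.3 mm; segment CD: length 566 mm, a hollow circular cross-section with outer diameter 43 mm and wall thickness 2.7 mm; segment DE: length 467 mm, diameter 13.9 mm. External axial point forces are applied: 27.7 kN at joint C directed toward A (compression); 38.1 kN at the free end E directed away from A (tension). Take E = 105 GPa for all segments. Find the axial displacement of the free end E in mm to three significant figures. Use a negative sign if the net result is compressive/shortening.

Internal axial forces (sectioning from the free end, tension +): N_DE = 38.1 kN, N_CD = 38.1 kN, N_BC = 10.4 kN, N_AB = 10.4 kN.
A_AB = 143.9 mm².
A_BC = 801 mm².
A_CD = 341.8 mm².
A_DE = 151.7 mm².
δ_AB = 10400·897/(143.9·105000) = 0.6174 mm
δ_BC = 10400·682/(801·105000) = 0.08434 mm
δ_CD = 38100·566/(341.8·105000) = 0.6008 mm
δ_DE = 38100·467/(151.7·105000) = 1.117 mm
δ = Σδ_i = 2.419 mm.

2.42 mm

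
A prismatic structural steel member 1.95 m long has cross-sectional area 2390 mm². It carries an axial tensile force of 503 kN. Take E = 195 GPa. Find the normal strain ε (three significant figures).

σ = N/A = 210.5 MPa; ε = σ/E = 210.5/195000 = 1.079e-03.

0.00108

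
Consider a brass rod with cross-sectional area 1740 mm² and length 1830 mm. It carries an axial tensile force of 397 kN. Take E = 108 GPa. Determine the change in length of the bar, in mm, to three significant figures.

3.87 mm

δ_mech = NL/(AE) = 397000·1830/(1740·108000) = 3.866 mm.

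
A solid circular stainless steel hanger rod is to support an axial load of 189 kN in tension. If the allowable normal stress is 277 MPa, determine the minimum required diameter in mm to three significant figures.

Required area A ≥ P/σ_allow = 189000/277 = 682.3 mm².
For a solid circular section, d ≥ √(4A/π) = 29.47 mm.

29.5 mm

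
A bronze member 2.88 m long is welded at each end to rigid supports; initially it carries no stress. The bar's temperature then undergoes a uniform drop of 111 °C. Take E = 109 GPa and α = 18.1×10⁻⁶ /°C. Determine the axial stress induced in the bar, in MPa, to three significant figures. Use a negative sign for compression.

219 MPa

Free thermal expansion αLΔT = 18.1e-6 · 2880 · -111 = -5.786 mm.
The walls impose strain ε = −(-5.786)/2880 = 2.0091e-03; σ = Eε = 109000 · 2.0091e-03 = 219 MPa.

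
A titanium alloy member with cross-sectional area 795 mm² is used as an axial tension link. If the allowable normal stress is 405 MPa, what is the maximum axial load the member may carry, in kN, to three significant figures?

322 kN

P_max = σ_allow · A = 405 · 795 = 322000 N = 322 kN.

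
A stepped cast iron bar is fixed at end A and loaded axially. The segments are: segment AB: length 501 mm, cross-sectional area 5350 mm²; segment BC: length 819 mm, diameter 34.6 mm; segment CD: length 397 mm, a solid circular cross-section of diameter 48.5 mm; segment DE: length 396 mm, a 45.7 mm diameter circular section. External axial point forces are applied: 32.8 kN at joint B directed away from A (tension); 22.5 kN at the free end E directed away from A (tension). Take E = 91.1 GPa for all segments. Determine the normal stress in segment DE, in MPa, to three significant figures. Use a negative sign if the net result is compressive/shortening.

13.7 MPa

Internal axial forces (sectioning from the free end, tension +): N_DE = 22.5 kN, N_CD = 22.5 kN, N_BC = 22.5 kN, N_AB = 55.3 kN.
A_DE = 1640 mm².
σ_DE = N_DE/A_DE = 22500/1640 = 13.72 MPa.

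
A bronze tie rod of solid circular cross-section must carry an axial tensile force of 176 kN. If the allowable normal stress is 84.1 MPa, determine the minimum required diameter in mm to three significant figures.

51.6 mm

Required area A ≥ P/σ_allow = 176000/84.1 = 2093 mm².
For a solid circular section, d ≥ √(4A/π) = 51.62 mm.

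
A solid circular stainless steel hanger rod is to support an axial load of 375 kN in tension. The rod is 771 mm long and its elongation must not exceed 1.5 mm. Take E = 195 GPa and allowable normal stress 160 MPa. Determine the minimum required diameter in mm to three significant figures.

Required area A ≥ P/σ_allow = 375000/160 = 2344 mm².
For a solid circular section, d ≥ √(4A/π) = 54.63 mm.
Elongation limit: A ≥ PL/(Eδ_allow) = 375000·771/(195000·1.5) = 988.5 mm² ⇒ d ≥ 35.48 mm.
The stress limit governs.

54.6 mm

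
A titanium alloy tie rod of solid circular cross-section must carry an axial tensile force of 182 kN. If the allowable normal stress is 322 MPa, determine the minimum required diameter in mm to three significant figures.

Required area A ≥ P/σ_allow = 182000/322 = 565.2 mm².
For a solid circular section, d ≥ √(4A/π) = 26.83 mm.

26.8 mm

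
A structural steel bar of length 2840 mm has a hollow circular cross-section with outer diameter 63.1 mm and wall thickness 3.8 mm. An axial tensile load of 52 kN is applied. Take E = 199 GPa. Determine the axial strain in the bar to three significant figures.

A = 707.9 mm².
σ = N/A = 73.45 MPa; ε = σ/E = 73.45/199000 = 3.691e-04.

3.69e-04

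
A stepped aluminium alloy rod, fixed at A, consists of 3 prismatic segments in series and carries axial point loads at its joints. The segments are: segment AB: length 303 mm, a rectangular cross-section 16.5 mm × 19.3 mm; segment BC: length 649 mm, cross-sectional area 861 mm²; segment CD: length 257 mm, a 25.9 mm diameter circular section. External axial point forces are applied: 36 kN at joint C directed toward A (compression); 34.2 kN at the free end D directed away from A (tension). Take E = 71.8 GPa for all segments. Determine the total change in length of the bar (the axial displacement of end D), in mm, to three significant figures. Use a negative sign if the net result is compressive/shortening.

Internal axial forces (sectioning from the free end, tension +): N_CD = 34.2 kN, N_BC = -1.8 kN, N_AB = -1.8 kN.
A_AB = 318.4 mm².
A_CD = 526.9 mm².
δ_AB = -1800·303/(318.4·71800) = -0.02385 mm
δ_BC = -1800·649/(861·71800) = -0.0189 mm
δ_CD = 34200·257/(526.9·71800) = 0.2324 mm
δ = Σδ_i = 0.1896 mm.

0.190 mm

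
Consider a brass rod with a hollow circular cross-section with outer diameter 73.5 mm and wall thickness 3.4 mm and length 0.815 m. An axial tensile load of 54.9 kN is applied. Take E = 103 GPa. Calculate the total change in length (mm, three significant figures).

A = 748.8 mm².
δ_mech = NL/(AE) = 54900·815/(748.8·103000) = 0.5802 mm.

0.580 mm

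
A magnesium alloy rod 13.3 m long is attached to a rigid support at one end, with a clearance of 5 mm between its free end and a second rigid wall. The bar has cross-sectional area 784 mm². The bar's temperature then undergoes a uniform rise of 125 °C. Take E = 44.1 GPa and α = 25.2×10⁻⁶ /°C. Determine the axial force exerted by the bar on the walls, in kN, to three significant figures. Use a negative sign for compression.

Free thermal expansion αLΔT = 25.2e-6 · 13300 · 125 = 41.9 mm.
The walls engage after the gap closes; constrained expansion = 41.9 − 5 = 36.9 mm.
The walls impose strain ε = −(36.9)/13300 = -2.7741e-03; σ = Eε = 44100 · -2.7741e-03 = -122.3 MPa.
Wall reaction R = σ·A = -122.3·784 = -95910 N = -95.91 kN.

-95.9 kN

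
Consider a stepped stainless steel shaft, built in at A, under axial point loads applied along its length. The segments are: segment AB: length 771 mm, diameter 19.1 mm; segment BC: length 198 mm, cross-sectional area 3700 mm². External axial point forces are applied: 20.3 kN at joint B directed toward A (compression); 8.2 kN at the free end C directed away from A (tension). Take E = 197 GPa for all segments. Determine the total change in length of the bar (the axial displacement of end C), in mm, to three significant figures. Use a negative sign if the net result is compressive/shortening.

-0.163 mm

Internal axial forces (sectioning from the free end, tension +): N_BC = 8.2 kN, N_AB = -12.1 kN.
A_AB = 286.5 mm².
δ_AB = -12100·771/(286.5·197000) = -0.1653 mm
δ_BC = 8200·198/(3700·197000) = 0.002227 mm
δ = Σδ_i = -0.1631 mm.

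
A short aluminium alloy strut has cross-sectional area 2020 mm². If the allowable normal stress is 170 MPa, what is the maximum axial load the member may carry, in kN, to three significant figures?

343 kN

P_max = σ_allow · A = 170 · 2020 = 343400 N = 343.4 kN.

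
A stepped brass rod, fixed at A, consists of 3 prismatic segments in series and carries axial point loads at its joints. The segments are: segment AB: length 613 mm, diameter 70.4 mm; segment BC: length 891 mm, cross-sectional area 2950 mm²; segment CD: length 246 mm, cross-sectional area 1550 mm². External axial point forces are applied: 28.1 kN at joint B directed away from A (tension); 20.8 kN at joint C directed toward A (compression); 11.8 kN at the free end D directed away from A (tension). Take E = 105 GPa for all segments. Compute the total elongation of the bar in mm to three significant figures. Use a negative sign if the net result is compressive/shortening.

0.0206 mm

Internal axial forces (sectioning from the free end, tension +): N_CD = 11.8 kN, N_BC = -9 kN, N_AB = 19.1 kN.
A_AB = 3893 mm².
δ_AB = 19100·613/(3893·105000) = 0.02865 mm
δ_BC = -9000·891/(2950·105000) = -0.02589 mm
δ_CD = 11800·246/(1550·105000) = 0.01784 mm
δ = Σδ_i = 0.02059 mm.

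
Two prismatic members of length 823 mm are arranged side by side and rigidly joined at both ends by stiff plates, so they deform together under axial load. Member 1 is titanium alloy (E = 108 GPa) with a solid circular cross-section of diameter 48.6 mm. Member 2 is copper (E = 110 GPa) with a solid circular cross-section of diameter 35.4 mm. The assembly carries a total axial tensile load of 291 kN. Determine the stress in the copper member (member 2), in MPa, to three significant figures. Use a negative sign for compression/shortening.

A_1 = 1855 mm².
A_2 = 984.2 mm².
Equal strain + equilibrium ⇒ each member carries load in proportion to AE: A₁E₁ = 200300000 N, A₂E₂ = 108300000 N, ΣAE = 308600000 N.
σ₂ = P·E₂/ΣAE = 291000·110000/308600000 = 103.7 MPa.

104 MPa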